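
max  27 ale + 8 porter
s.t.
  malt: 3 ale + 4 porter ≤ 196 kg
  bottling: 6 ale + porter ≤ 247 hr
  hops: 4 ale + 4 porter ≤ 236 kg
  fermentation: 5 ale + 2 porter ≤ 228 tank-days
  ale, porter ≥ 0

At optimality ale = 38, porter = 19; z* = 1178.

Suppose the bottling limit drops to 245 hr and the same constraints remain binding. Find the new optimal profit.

1174

Check each constraint at x*: malt 190/196 (slack 6); bottling 247/247 (tight); hops 228/236 (slack 8); fermentation 228/228 (tight).
By complementary slackness, y = 0 for the non-binding constraints.
Dual feasibility on the basic columns requires 6·y_bottling + 5·y_fermentation = 27, 1·y_bottling + 2·y_fermentation = 8.
This yields shadow prices y_bottling = 2, y_fermentation = 3.
Δz = y_bottling·Δb = 2 × (-2) = -4, so new z* = 1178 − 4 = 1174.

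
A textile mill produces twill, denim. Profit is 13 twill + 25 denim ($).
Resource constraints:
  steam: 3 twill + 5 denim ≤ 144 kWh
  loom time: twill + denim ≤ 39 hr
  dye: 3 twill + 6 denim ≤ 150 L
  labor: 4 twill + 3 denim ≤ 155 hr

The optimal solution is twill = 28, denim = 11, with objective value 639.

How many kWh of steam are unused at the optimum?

steam used = 3·28 + 5·11 = 139; slack = 144 − 139 = 5.

5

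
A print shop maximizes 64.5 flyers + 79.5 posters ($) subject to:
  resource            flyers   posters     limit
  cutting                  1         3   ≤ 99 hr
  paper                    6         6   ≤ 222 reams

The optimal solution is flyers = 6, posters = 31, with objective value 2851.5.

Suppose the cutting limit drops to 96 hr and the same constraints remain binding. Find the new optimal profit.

2829

At the optimum: cutting uses 99 of 99 (binding); paper uses 222 of 222 (binding).
From A_Bᵀ y = c: 1·y_cutting + 6·y_paper = 64.5; 3·y_cutting + 6·y_paper = 79.5.
→ y_cutting = 7.5 and y_paper = 9.5.
Δz = y_cutting·Δb = 7.5 × (-3) = -22.5, so new z* = 2851.5 − 22.5 = 2829.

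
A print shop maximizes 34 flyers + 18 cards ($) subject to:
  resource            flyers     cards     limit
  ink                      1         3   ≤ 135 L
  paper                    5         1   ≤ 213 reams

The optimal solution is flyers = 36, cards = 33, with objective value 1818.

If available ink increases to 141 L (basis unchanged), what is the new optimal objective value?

1842

At the optimum: ink uses 135 of 135 (binding); paper uses 213 of 213 (binding).
From A_Bᵀ y = c: 1·y_ink + 5·y_paper = 34; 3·y_ink + 1·y_paper = 18.
→ y_ink = 4 and y_paper = 6.
Δz = y_ink·Δb = 4 × (6) = 24, so new z* = 1818 + 24 = 1842.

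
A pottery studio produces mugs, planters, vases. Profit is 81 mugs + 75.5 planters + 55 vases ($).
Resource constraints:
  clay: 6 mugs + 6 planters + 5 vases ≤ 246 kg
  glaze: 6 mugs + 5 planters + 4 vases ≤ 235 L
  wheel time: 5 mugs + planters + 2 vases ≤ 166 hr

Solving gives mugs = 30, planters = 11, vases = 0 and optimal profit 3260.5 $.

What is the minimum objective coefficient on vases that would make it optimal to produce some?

62

Check each constraint at x*: clay 246/246 (tight); glaze 235/235 (tight); wheel time 161/166 (slack 5).
By complementary slackness, y = 0 for the non-binding constraint.
Dual feasibility on the basic columns requires 6·y_clay + 6·y_glaze = 81, 6·y_clay + 5·y_glaze = 75.5.
This yields shadow prices y_clay = 8, y_glaze = 5.5.
vases enters the basis when its profit ≥ yᵀa₃ = 8·5 + 5.5·4 = 62.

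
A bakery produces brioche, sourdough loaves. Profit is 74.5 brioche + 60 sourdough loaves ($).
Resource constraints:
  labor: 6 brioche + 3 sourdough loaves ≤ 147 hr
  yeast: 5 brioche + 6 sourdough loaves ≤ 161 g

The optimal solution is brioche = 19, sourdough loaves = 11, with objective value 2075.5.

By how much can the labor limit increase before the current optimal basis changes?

46.2

Binding constraints: labor, yeast. The basis is B = [[6,3],[5,6]] with det 21.
Per unit increase in labor, x* moves by d = (0.2857, -0.2381).
The basis stays optimal until sourdough loaves reaches 0; allowable increase = 46.2 hr.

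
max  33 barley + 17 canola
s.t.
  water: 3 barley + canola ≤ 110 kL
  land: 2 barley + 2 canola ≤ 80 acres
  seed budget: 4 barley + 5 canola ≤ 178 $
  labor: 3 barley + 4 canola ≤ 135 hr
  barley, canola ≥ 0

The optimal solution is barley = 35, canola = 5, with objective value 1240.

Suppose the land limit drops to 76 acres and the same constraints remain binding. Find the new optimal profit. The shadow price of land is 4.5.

Δb = -4, so new z* = 1240 + (4.5)·(-4) = 1240 − 18 = 1222.

1222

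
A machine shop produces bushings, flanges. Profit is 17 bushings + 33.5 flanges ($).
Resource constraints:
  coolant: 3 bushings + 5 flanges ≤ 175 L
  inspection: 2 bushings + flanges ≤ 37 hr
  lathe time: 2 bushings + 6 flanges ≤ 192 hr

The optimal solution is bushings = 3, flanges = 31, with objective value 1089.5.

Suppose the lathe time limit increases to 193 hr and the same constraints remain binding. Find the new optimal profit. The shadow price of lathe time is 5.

Δb = 1, so new z* = 1089.5 + (5)·(1) = 1089.5 + 5 = 1094.5.

1094.5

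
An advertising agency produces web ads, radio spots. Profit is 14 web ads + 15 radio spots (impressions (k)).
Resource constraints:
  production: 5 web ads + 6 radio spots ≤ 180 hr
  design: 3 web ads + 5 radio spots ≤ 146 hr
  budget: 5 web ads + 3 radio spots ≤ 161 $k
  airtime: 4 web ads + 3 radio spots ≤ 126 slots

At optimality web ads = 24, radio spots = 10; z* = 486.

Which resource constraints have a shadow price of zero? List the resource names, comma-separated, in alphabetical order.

production: 180/180 (binding)
design: 122/146 (slack 24)
budget: 150/161 (slack 11)
airtime: 126/126 (binding)
By complementary slackness, a constraint with positive slack has shadow price 0 → budget, design.

budget, design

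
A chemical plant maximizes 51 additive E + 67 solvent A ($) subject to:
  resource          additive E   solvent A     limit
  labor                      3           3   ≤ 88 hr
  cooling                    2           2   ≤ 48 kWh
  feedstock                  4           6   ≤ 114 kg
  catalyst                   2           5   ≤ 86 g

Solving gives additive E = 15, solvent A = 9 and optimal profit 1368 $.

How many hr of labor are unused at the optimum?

16

labor used = 3·15 + 3·9 = 72; slack = 88 − 72 = 16.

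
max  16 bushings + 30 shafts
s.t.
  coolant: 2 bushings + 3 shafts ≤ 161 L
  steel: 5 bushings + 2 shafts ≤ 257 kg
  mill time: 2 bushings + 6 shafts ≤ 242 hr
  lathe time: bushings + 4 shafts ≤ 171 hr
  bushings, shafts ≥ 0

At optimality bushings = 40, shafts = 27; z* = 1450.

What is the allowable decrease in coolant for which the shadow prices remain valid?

Binding constraints: coolant, mill time. The basis is B = [[2,3],[2,6]] with det 6.
Per unit decrease in coolant, x* moves by d = (-1, 0.3333).
The basis stays optimal until bushings reaches 0; allowable decrease = 40 L.

40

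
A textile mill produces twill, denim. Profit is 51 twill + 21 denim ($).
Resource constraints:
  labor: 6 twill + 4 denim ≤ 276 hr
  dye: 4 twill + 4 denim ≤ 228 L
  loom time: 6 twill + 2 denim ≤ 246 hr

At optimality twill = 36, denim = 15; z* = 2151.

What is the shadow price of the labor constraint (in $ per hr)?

2

Binding: labor and loom time. Non-binding: dye (24 unused).
Slack constraints have shadow price 0 (complementary slackness).
From A_Bᵀ y = c: 6·y_labor + 6·y_loom time = 51; 4·y_labor + 2·y_loom time = 21.
This yields shadow prices y_labor = 2, y_loom time = 6.5.
Shadow price of labor = 2.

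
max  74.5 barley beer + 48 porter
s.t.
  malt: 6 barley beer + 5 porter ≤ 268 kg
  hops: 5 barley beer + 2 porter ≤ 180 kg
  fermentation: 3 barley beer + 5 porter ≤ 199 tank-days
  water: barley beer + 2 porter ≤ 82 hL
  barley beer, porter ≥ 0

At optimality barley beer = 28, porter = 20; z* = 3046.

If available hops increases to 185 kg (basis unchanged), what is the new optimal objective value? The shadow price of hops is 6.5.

3078.5

Δb = 5, so new z* = 3046 + (6.5)·(5) = 3046 + 32.5 = 3078.5.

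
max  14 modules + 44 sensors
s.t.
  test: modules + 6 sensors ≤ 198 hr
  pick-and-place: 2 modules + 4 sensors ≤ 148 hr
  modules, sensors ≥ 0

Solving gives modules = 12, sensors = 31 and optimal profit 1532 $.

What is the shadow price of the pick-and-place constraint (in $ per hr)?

5

Check each constraint at x*: test 198/198 (tight); pick-and-place 148/148 (tight).
The binding rows give the dual system: 1·y_test + 2·y_pick-and-place = 14 and 6·y_test + 4·y_pick-and-place = 44.
Solving: y_test = 4, y_pick-and-place = 5.
Shadow price of pick-and-place = 5.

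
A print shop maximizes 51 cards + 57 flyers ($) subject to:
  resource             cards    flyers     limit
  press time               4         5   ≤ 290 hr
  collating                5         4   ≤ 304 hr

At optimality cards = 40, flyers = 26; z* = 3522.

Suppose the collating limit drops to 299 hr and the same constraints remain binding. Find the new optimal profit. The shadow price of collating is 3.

Δb = -5, so new z* = 3522 + (3)·(-5) = 3522 − 15 = 3507.

3507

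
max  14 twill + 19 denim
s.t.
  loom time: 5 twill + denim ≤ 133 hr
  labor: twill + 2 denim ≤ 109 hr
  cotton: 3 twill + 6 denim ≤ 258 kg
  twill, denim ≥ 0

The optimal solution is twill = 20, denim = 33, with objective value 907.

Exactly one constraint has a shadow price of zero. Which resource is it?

labor

loom time: 133/133 (binding)
labor: 86/109 (slack 23)
cotton: 258/258 (binding)
By complementary slackness, a constraint with positive slack has shadow price 0 → labor.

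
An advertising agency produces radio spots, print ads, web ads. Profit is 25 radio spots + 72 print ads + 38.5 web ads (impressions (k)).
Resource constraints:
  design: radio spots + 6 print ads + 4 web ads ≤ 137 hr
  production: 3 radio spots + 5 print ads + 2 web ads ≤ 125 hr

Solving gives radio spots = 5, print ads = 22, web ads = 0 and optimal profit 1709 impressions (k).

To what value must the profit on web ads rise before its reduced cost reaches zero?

40

Check each constraint at x*: design 137/137 (tight); production 125/125 (tight).
The binding rows give the dual system: 1·y_design + 3·y_production = 25 and 6·y_design + 5·y_production = 72.
→ y_design = 7 and y_production = 6.
web ads enters the basis when its profit ≥ yᵀa₃ = 7·4 + 6·2 = 40.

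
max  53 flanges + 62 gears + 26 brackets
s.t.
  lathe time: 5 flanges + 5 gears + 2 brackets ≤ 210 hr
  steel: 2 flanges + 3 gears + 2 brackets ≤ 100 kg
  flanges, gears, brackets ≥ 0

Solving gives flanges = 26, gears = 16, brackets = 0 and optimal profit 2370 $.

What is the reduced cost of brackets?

-6

Both lathe time and steel are binding at x*.
The binding rows give the dual system: 5·y_lathe time + 2·y_steel = 53 and 5·y_lathe time + 3·y_steel = 62.
This yields shadow prices y_lathe time = 7, y_steel = 9.
Reduced cost of brackets: c₃ − yᵀa₃ = 26 − (7·2 + 9·2) = 26 − 32 = -6.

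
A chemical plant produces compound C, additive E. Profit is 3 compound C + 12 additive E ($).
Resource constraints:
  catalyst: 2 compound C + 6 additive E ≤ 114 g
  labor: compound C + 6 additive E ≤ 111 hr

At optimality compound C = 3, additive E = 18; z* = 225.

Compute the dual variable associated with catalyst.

Both catalyst and labor are binding at x*.
Dual feasibility on the basic columns requires 2·y_catalyst + 1·y_labor = 3, 6·y_catalyst + 6·y_labor = 12.
Solving: y_catalyst = 1, y_labor = 1.
Shadow price of catalyst = 1.

1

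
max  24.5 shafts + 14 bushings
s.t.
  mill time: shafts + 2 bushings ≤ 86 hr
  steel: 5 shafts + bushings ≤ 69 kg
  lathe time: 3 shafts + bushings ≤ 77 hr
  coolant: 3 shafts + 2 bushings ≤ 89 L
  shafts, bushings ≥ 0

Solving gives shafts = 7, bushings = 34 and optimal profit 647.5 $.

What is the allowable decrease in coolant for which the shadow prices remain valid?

Binding constraints: steel, coolant. The basis is B = [[5,1],[3,2]] with det 7.
Per unit decrease in coolant, x* moves by d = (0.1429, -0.7143).
The basis stays optimal until bushings reaches 0; allowable decrease = 47.6 L.

47.6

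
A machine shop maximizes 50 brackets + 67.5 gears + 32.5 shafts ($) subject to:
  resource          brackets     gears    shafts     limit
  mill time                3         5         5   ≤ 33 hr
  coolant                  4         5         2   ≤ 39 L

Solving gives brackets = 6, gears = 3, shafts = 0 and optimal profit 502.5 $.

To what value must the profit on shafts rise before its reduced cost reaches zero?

At the optimum: mill time uses 33 of 33 (binding); coolant uses 39 of 39 (binding).
From A_Bᵀ y = c: 3·y_mill time + 4·y_coolant = 50; 5·y_mill time + 5·y_coolant = 67.5.
→ y_mill time = 4 and y_coolant = 9.5.
shafts enters the basis when its profit ≥ yᵀa₃ = 4·5 + 9.5·2 = 39.

39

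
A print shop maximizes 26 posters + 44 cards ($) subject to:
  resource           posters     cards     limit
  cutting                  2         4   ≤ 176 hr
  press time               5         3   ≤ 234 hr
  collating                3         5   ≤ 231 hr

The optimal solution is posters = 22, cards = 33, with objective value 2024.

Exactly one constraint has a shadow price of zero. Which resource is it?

press time

cutting: 176/176 (binding)
press time: 209/234 (slack 25)
collating: 231/231 (binding)
By complementary slackness, a constraint with positive slack has shadow price 0 → press time.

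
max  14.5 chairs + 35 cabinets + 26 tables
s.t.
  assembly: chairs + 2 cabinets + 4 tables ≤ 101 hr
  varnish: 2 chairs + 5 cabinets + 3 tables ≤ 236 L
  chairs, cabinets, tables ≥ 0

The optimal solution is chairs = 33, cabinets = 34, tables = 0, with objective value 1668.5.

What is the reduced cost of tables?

-2

Both assembly and varnish are binding at x*.
The binding rows give the dual system: 1·y_assembly + 2·y_varnish = 14.5 and 2·y_assembly + 5·y_varnish = 35.
Solving: y_assembly = 2.5, y_varnish = 6.
Reduced cost of tables: c₃ − yᵀa₃ = 26 − (2.5·4 + 6·3) = 26 − 28 = -2.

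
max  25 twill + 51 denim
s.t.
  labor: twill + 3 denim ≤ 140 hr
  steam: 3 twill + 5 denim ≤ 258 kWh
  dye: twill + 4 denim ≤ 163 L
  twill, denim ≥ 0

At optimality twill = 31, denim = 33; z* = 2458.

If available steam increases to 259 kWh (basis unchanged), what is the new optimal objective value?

2465

Check each constraint at x*: labor 130/140 (slack 10); steam 258/258 (tight); dye 163/163 (tight).
Since labor is not tight, its dual is 0.
The binding rows give the dual system: 3·y_steam + 1·y_dye = 25 and 5·y_steam + 4·y_dye = 51.
→ y_steam = 7 and y_dye = 4.
Δz = y_steam·Δb = 7 × (1) = 7, so new z* = 2458 + 7 = 2465.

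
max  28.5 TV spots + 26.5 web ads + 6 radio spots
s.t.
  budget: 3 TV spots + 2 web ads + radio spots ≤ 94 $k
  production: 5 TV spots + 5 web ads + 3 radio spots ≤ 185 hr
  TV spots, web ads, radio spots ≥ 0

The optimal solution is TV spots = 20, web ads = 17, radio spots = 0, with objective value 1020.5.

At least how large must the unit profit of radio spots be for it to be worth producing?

At the optimum: budget uses 94 of 94 (binding); production uses 185 of 185 (binding).
The binding rows give the dual system: 3·y_budget + 5·y_production = 28.5 and 2·y_budget + 5·y_production = 26.5.
This yields shadow prices y_budget = 2, y_production = 4.5.
radio spots enters the basis when its profit ≥ yᵀa₃ = 2·1 + 4.5·3 = 15.5.

15.5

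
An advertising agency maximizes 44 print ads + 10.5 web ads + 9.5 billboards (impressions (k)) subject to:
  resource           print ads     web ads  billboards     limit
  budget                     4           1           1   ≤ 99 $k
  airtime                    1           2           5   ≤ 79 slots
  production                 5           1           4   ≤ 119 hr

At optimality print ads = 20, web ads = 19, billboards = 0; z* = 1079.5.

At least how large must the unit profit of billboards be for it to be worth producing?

Check each constraint at x*: budget 99/99 (tight); airtime 58/79 (slack 21); production 119/119 (tight).
By complementary slackness, y = 0 for the non-binding constraint.
The binding rows give the dual system: 4·y_budget + 5·y_production = 44 and 1·y_budget + 1·y_production = 10.5.
→ y_budget = 8.5 and y_production = 2.
billboards enters the basis when its profit ≥ yᵀa₃ = 8.5·1 + 2·4 = 16.5.

16.5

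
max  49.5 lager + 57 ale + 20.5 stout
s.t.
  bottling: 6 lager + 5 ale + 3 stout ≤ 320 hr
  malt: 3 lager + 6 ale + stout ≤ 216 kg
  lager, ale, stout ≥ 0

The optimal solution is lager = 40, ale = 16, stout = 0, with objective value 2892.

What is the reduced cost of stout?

-2

Both bottling and malt are binding at x*.
The binding rows give the dual system: 6·y_bottling + 3·y_malt = 49.5 and 5·y_bottling + 6·y_malt = 57.
→ y_bottling = 6 and y_malt = 4.5.
Reduced cost of stout: c₃ − yᵀa₃ = 20.5 − (6·3 + 4.5·1) = 20.5 − 22.5 = -2.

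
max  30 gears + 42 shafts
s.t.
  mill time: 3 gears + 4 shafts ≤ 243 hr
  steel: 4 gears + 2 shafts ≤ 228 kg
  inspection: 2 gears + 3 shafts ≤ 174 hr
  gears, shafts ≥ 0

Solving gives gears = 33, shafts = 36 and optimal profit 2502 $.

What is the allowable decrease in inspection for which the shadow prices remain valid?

Binding constraints: mill time, inspection. The basis is B = [[3,4],[2,3]] with det 1.
Per unit decrease in inspection, x* moves by d = (4, -3).
The basis stays optimal until steel becomes binding; allowable decrease = 2.4 hr.

2.4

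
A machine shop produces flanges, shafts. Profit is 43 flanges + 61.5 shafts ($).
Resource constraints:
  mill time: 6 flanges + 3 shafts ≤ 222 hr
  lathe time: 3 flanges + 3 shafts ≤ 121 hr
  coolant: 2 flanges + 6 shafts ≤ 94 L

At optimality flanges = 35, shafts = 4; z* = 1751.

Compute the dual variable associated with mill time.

4.5

Check each constraint at x*: mill time 222/222 (tight); lathe time 117/121 (slack 4); coolant 94/94 (tight).
By complementary slackness, y = 0 for the non-binding constraint.
From A_Bᵀ y = c: 6·y_mill time + 2·y_coolant = 43; 3·y_mill time + 6·y_coolant = 61.5.
This yields shadow prices y_mill time = 4.5, y_coolant = 8.
Shadow price of mill time = 4.5.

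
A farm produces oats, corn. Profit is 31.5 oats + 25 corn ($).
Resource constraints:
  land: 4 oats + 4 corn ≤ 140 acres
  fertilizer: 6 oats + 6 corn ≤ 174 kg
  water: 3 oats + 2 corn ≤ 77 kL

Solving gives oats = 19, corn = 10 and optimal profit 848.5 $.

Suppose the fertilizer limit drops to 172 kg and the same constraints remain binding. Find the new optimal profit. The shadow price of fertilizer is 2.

844.5

Δb = -2, so new z* = 848.5 + (2)·(-2) = 848.5 − 4 = 844.5.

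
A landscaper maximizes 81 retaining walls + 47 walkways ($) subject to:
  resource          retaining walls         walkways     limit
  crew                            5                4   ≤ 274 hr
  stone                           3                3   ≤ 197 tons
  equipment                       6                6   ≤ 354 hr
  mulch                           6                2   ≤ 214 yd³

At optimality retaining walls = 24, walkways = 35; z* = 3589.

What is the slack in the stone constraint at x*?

stone used = 3·24 + 3·35 = 177; slack = 197 − 177 = 20.

20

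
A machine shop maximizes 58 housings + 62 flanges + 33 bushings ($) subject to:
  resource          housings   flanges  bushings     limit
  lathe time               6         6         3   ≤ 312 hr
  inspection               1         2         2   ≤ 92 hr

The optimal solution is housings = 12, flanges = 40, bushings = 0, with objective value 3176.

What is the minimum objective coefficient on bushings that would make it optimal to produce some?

At the optimum: lathe time uses 312 of 312 (binding); inspection uses 92 of 92 (binding).
Dual feasibility on the basic columns requires 6·y_lathe time + 1·y_inspection = 58, 6·y_lathe time + 2·y_inspection = 62.
Solving: y_lathe time = 9, y_inspection = 4.
bushings enters the basis when its profit ≥ yᵀa₃ = 9·3 + 4·2 = 35.

35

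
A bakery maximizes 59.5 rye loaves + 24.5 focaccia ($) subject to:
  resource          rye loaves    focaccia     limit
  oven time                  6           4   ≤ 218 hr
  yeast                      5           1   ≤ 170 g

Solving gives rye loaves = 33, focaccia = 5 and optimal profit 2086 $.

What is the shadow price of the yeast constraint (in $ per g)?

Check each constraint at x*: oven time 218/218 (tight); yeast 170/170 (tight).
Dual feasibility on the basic columns requires 6·y_oven time + 5·y_yeast = 59.5, 4·y_oven time + 1·y_yeast = 24.5.
Solving: y_oven time = 4.5, y_yeast = 6.5.
Shadow price of yeast = 6.5.

6.5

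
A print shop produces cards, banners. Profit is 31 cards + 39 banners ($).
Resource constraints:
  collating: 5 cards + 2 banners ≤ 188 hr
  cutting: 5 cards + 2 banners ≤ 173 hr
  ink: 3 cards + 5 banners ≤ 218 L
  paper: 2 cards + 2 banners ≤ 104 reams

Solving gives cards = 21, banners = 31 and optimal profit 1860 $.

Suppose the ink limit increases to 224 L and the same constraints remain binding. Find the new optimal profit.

1884

Check each constraint at x*: collating 167/188 (slack 21); cutting 167/173 (slack 6); ink 218/218 (tight); paper 104/104 (tight).
Since collating, cutting are not tight, their duals are 0.
From A_Bᵀ y = c: 3·y_ink + 2·y_paper = 31; 5·y_ink + 2·y_paper = 39.
Solving: y_ink = 4, y_paper = 9.5.
Δz = y_ink·Δb = 4 × (6) = 24, so new z* = 1860 + 24 = 1884.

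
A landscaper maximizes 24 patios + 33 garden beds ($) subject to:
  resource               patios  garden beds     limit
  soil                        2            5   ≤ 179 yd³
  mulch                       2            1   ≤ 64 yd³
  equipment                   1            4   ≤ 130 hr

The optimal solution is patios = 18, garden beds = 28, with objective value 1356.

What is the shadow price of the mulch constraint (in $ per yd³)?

9

Binding: mulch and equipment. Non-binding: soil (3 unused).
Since soil is not tight, its dual is 0.
From A_Bᵀ y = c: 2·y_mulch + 1·y_equipment = 24; 1·y_mulch + 4·y_equipment = 33.
This yields shadow prices y_mulch = 9, y_equipment = 6.
Shadow price of mulch = 9.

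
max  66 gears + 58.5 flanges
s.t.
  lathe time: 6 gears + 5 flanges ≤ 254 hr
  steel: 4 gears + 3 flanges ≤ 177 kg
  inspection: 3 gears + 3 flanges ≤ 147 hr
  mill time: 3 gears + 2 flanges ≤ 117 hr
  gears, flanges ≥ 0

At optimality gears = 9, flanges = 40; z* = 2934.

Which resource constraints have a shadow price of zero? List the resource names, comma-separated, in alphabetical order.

mill time, steel

lathe time: 254/254 (binding)
steel: 156/177 (slack 21)
inspection: 147/147 (binding)
mill time: 107/117 (slack 10)
By complementary slackness, a constraint with positive slack has shadow price 0 → mill time, steel.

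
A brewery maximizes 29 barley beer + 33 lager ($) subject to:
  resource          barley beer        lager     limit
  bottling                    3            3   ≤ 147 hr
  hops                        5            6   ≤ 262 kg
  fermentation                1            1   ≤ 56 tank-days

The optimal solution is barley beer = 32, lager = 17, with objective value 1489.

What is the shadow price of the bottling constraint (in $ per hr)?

Check each constraint at x*: bottling 147/147 (tight); hops 262/262 (tight); fermentation 49/56 (slack 7).
Slack constraints have shadow price 0 (complementary slackness).
Dual feasibility on the basic columns requires 3·y_bottling + 5·y_hops = 29, 3·y_bottling + 6·y_hops = 33.
This yields shadow prices y_bottling = 3, y_hops = 4.
Shadow price of bottling = 3.

3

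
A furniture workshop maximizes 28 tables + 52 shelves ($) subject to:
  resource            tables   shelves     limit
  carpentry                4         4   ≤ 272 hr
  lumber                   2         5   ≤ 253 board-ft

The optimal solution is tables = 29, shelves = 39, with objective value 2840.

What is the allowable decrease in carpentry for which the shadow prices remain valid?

Binding constraints: carpentry, lumber. The basis is B = [[4,4],[2,5]] with det 12.
Per unit decrease in carpentry, x* moves by d = (-0.4167, 0.1667).
The basis stays optimal until tables reaches 0; allowable decrease = 69.6 hr.

69.6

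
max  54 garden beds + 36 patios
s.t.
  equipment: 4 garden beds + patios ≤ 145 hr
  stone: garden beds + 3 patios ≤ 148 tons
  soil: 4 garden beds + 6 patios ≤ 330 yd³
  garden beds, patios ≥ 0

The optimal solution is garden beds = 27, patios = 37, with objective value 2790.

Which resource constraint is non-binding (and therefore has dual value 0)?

stone

equipment: 145/145 (binding)
stone: 138/148 (slack 10)
soil: 330/330 (binding)
By complementary slackness, a constraint with positive slack has shadow price 0 → stone.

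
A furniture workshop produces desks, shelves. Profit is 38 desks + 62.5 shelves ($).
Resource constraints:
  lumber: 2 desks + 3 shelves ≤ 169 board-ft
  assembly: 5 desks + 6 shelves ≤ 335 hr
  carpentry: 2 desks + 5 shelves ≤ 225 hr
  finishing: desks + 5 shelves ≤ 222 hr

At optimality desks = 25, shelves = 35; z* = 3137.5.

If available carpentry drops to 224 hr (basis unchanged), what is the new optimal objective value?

Check each constraint at x*: lumber 155/169 (slack 14); assembly 335/335 (tight); carpentry 225/225 (tight); finishing 200/222 (slack 22).
By complementary slackness, y = 0 for the non-binding constraints.
Dual feasibility on the basic columns requires 5·y_assembly + 2·y_carpentry = 38, 6·y_assembly + 5·y_carpentry = 62.5.
Solving: y_assembly = 5, y_carpentry = 6.5.
Δz = y_carpentry·Δb = 6.5 × (-1) = -6.5, so new z* = 3137.5 − 6.5 = 3131.

3131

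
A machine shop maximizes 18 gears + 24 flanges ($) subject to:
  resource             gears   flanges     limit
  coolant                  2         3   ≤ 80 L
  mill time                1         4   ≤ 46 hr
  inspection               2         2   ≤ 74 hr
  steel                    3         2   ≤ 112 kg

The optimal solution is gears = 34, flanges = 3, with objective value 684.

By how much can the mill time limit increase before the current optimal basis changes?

9

Binding constraints: mill time, inspection. The basis is B = [[1,4],[2,2]] with det -6.
Per unit increase in mill time, x* moves by d = (-0.3333, 0.3333).
The basis stays optimal until coolant becomes binding; allowable increase = 9 hr.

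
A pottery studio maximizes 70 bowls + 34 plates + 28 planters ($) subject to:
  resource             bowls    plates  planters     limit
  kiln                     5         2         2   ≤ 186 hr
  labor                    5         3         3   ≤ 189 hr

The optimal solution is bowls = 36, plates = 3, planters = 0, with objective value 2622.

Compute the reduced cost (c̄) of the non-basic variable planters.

-6

Check each constraint at x*: kiln 186/186 (tight); labor 189/189 (tight).
The binding rows give the dual system: 5·y_kiln + 5·y_labor = 70 and 2·y_kiln + 3·y_labor = 34.
→ y_kiln = 8 and y_labor = 6.
Reduced cost of planters: c₃ − yᵀa₃ = 28 − (8·2 + 6·3) = 28 − 34 = -6.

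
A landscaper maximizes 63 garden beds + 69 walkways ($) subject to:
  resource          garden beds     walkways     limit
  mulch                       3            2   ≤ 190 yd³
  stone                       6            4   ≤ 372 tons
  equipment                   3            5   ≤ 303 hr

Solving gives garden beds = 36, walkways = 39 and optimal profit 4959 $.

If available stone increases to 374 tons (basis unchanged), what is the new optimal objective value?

4971

At the optimum: mulch uses 186 of 190 (slack = 4); stone uses 372 of 372 (binding); equipment uses 303 of 303 (binding).
Since mulch is not tight, its dual is 0.
Dual feasibility on the basic columns requires 6·y_stone + 3·y_equipment = 63, 4·y_stone + 5·y_equipment = 69.
→ y_stone = 6 and y_equipment = 9.
Δz = y_stone·Δb = 6 × (2) = 12, so new z* = 4959 + 12 = 4971.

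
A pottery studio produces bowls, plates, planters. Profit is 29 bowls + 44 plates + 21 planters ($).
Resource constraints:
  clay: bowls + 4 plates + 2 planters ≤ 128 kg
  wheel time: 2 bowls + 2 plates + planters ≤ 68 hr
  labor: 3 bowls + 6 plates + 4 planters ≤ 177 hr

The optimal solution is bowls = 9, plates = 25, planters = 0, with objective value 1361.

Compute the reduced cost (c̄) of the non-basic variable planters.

Check each constraint at x*: clay 109/128 (slack 19); wheel time 68/68 (tight); labor 177/177 (tight).
By complementary slackness, y = 0 for the non-binding constraint.
From A_Bᵀ y = c: 2·y_wheel time + 3·y_labor = 29; 2·y_wheel time + 6·y_labor = 44.
Solving: y_wheel time = 7, y_labor = 5.
Reduced cost of planters: c₃ − yᵀa₃ = 21 − (7·1 + 5·4) = 21 − 27 = -6.

-6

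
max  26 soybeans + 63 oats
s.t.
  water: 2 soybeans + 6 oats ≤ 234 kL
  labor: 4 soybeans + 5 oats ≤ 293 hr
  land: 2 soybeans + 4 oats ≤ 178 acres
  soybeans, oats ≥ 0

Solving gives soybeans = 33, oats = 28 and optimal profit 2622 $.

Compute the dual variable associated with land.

Binding: water and land. Non-binding: labor (21 unused).
By complementary slackness, y = 0 for the non-binding constraint.
From A_Bᵀ y = c: 2·y_water + 2·y_land = 26; 6·y_water + 4·y_land = 63.
This yields shadow prices y_water = 5.5, y_land = 7.5.
Shadow price of land = 7.5.

7.5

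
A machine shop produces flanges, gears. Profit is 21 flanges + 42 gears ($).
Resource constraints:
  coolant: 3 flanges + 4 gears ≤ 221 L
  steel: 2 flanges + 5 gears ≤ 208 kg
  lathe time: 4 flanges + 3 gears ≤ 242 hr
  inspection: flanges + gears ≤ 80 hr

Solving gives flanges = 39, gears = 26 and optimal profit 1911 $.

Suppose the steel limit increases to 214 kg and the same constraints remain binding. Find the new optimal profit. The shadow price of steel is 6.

Δb = 6, so new z* = 1911 + (6)·(6) = 1911 + 36 = 1947.

1947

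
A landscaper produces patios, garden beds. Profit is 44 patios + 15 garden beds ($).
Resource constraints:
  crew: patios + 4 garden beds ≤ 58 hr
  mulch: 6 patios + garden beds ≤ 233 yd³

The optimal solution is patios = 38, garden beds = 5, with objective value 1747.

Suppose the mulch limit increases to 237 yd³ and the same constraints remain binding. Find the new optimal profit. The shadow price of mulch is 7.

1775

Δb = 4, so new z* = 1747 + (7)·(4) = 1747 + 28 = 1775.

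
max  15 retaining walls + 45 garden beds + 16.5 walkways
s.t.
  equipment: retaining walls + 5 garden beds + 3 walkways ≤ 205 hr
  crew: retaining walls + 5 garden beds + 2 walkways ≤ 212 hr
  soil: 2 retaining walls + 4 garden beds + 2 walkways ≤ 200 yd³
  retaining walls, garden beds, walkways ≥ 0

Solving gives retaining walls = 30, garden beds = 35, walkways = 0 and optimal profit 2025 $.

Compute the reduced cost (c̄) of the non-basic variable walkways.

Check each constraint at x*: equipment 205/205 (tight); crew 205/212 (slack 7); soil 200/200 (tight).
Slack constraints have shadow price 0 (complementary slackness).
Dual feasibility on the basic columns requires 1·y_equipment + 2·y_soil = 15, 5·y_equipment + 4·y_soil = 45.
→ y_equipment = 5 and y_soil = 5.
Reduced cost of walkways: c₃ − yᵀa₃ = 16.5 − (5·3 + 5·2) = 16.5 − 25 = -8.5.

-8.5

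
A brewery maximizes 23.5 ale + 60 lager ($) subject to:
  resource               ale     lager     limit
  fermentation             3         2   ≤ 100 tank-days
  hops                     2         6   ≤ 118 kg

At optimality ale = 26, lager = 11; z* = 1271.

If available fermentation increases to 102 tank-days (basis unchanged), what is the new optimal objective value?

1274

At the optimum: fermentation uses 100 of 100 (binding); hops uses 118 of 118 (binding).
The binding rows give the dual system: 3·y_fermentation + 2·y_hops = 23.5 and 2·y_fermentation + 6·y_hops = 60.
→ y_fermentation = 1.5 and y_hops = 9.5.
Δz = y_fermentation·Δb = 1.5 × (2) = 3, so new z* = 1271 + 3 = 1274.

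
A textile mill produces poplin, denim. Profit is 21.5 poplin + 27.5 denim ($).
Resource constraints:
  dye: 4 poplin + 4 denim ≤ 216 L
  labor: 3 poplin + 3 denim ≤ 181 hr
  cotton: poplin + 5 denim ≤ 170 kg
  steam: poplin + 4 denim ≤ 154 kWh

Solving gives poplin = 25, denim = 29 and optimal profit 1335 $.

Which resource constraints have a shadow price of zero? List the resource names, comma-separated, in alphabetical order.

labor, steam

dye: 216/216 (binding)
labor: 162/181 (slack 19)
cotton: 170/170 (binding)
steam: 141/154 (slack 13)
By complementary slackness, a constraint with positive slack has shadow price 0 → labor, steam.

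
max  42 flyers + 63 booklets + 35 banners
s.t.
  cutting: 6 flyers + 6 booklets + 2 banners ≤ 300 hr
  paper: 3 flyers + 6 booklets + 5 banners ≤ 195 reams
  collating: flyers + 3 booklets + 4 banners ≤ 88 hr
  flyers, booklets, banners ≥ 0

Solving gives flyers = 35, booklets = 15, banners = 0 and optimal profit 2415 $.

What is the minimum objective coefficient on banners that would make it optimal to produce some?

42

Binding: cutting and paper. Non-binding: collating (8 unused).
By complementary slackness, y = 0 for the non-binding constraint.
The binding rows give the dual system: 6·y_cutting + 3·y_paper = 42 and 6·y_cutting + 6·y_paper = 63.
This yields shadow prices y_cutting = 3.5, y_paper = 7.
banners enters the basis when its profit ≥ yᵀa₃ = 3.5·2 + 7·5 = 42.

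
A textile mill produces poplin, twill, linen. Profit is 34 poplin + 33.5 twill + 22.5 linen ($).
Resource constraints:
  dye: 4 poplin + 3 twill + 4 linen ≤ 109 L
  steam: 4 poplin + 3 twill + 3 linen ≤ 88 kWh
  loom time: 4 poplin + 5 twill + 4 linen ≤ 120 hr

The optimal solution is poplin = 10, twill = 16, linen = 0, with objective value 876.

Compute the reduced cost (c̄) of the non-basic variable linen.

At the optimum: dye uses 88 of 109 (slack = 21); steam uses 88 of 88 (binding); loom time uses 120 of 120 (binding).
By complementary slackness, y = 0 for the non-binding constraint.
From A_Bᵀ y = c: 4·y_steam + 4·y_loom time = 34; 3·y_steam + 5·y_loom time = 33.5.
This yields shadow prices y_steam = 4.5, y_loom time = 4.
Reduced cost of linen: c₃ − yᵀa₃ = 22.5 − (4.5·3 + 4·4) = 22.5 − 29.5 = -7.

-7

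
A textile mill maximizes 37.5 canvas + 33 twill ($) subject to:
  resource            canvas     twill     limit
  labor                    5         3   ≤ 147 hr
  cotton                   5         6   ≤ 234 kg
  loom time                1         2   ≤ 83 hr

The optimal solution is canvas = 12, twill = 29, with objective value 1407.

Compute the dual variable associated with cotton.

At the optimum: labor uses 147 of 147 (binding); cotton uses 234 of 234 (binding); loom time uses 70 of 83 (slack = 13).
By complementary slackness, y = 0 for the non-binding constraint.
The binding rows give the dual system: 5·y_labor + 5·y_cotton = 37.5 and 3·y_labor + 6·y_cotton = 33.
This yields shadow prices y_labor = 4, y_cotton = 3.5.
Shadow price of cotton = 3.5.

3.5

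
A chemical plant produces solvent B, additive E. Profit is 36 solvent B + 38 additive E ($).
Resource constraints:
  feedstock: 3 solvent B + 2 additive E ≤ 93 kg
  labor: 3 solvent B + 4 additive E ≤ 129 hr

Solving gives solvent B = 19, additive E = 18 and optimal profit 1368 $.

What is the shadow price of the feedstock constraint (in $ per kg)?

Check each constraint at x*: feedstock 93/93 (tight); labor 129/129 (tight).
Dual feasibility on the basic columns requires 3·y_feedstock + 3·y_labor = 36, 2·y_feedstock + 4·y_labor = 38.
Solving: y_feedstock = 5, y_labor = 7.
Shadow price of feedstock = 5.

5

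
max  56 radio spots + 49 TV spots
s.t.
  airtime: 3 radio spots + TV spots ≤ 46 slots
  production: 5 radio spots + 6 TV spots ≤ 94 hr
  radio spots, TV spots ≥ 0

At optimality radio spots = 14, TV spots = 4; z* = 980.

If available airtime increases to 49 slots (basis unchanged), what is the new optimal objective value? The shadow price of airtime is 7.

Δb = 3, so new z* = 980 + (7)·(3) = 980 + 21 = 1001.

1001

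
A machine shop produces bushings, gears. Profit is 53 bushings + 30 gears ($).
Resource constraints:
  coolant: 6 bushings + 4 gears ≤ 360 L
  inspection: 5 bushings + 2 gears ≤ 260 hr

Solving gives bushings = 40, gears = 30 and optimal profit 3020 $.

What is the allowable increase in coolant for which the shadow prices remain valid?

160

Binding constraints: coolant, inspection. The basis is B = [[6,4],[5,2]] with det -8.
Per unit increase in coolant, x* moves by d = (-0.25, 0.625).
The basis stays optimal until bushings reaches 0; allowable increase = 160 L.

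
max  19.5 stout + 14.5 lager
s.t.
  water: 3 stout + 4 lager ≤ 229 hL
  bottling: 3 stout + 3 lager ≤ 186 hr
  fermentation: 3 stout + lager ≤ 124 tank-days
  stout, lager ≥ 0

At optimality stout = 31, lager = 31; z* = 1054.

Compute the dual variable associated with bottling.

Binding: bottling and fermentation. Non-binding: water (12 unused).
By complementary slackness, y = 0 for the non-binding constraint.
The binding rows give the dual system: 3·y_bottling + 3·y_fermentation = 19.5 and 3·y_bottling + 1·y_fermentation = 14.5.
Solving: y_bottling = 4, y_fermentation = 2.5.
Shadow price of bottling = 4.

4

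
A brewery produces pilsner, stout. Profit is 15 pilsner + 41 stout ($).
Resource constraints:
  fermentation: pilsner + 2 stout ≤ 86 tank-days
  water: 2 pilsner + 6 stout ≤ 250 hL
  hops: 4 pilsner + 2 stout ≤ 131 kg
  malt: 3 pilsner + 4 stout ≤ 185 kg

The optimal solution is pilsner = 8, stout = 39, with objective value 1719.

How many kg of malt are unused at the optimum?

5

malt used = 3·8 + 4·39 = 180; slack = 185 − 180 = 5.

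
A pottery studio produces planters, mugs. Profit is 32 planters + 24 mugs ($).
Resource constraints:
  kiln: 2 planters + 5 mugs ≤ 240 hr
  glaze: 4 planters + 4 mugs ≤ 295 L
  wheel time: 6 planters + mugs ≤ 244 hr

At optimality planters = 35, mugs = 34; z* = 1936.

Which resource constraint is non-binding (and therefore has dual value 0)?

glaze

kiln: 240/240 (binding)
glaze: 276/295 (slack 19)
wheel time: 244/244 (binding)
By complementary slackness, a constraint with positive slack has shadow price 0 → glaze.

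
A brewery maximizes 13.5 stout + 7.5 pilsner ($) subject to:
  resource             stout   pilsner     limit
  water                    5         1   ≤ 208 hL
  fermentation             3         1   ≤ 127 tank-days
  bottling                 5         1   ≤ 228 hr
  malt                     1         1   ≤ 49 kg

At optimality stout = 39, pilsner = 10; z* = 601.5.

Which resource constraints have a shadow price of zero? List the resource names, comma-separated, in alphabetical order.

water: 205/208 (slack 3)
fermentation: 127/127 (binding)
bottling: 205/228 (slack 23)
malt: 49/49 (binding)
By complementary slackness, a constraint with positive slack has shadow price 0 → bottling, water.

bottling, water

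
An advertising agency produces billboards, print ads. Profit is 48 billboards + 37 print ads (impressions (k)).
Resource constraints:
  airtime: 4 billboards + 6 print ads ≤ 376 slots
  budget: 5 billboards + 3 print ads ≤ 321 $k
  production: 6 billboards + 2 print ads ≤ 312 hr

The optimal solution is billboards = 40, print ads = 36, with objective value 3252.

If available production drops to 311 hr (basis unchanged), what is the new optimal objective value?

3247

Binding: airtime and production. Non-binding: budget (13 unused).
Since budget is not tight, its dual is 0.
The binding rows give the dual system: 4·y_airtime + 6·y_production = 48 and 6·y_airtime + 2·y_production = 37.
→ y_airtime = 4.5 and y_production = 5.
Δz = y_production·Δb = 5 × (-1) = -5, so new z* = 3252 − 5 = 3247.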